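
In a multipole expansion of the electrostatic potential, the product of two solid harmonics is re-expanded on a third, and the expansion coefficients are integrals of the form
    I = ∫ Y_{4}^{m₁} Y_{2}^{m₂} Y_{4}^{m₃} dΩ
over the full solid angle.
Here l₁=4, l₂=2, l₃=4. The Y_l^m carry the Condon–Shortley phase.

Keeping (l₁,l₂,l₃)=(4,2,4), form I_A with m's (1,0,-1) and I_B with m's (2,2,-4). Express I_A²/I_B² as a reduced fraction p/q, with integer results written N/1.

Same 4,2,4: normalisation and zero-m 3j drop out of the ratio.
A: Δ: 2! 6! 2! / 11! → 1/13860; sum: t=0:+1/144 t=1:−1/48 t=2:+1/480 = -17/1440; 3j²(4 2 4; 1 0 -1) = Δ·Π!·Σ² = 289/13860  (sign +1)
B: Δ: 2! 6! 2! / 11! → 1/13860; sum: t=2:+1/2880 = 1/2880; 3j²(4 2 4; 2 2 -4) = Δ·Π!·Σ² = 2/165  (sign +1)
I_A²/I_B² = (289/13860)/(2/165) = 289/168

289/168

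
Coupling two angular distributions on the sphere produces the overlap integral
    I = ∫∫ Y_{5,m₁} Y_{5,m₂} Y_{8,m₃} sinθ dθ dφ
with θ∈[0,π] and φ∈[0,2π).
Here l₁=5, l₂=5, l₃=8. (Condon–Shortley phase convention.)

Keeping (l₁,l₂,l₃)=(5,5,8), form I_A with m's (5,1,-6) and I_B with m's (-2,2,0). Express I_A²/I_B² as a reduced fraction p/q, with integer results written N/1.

5005/2312

l's match ⇒ only the (l;m) 3-j factors differ between A and B.
A: triangle coeff Δ(5,5,8) = 1/37413090; Σ_t [0,0]: t=0:+1/116121600 = 1/116121600; (3j)²=7/323 [(5 5 8; 5 1 -6)], sign=+1
B: triangle coeff Δ(5,5,8) = 1/37413090; Σ_t [0,2]: t=0:+1/50803200 t=1:−1/2073600 t=2:+1/1036800 = 17/33868800; (3j)²=136/13585 [(5 5 8; -2 2 0)], sign=+1
I_A²/I_B² = (7/323)/(136/13585) = 5005/2312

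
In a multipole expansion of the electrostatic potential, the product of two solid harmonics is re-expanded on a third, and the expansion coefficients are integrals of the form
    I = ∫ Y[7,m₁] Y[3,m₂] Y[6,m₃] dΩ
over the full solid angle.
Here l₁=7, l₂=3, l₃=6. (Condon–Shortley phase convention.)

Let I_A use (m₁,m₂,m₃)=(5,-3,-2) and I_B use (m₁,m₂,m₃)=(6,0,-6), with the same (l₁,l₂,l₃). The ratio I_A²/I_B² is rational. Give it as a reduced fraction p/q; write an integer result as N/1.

Shared (l₁,l₂,l₃)=(7,3,6): N and (l;000)² cancel in I_A²/I_B².
A: Δ = 4!·10!·2!/17! = 1/2042040; Racah Σ t=0..0: t=0:+1/3870720 = 1/3870720; ⇒ 3j(7 3 6; 5 -3 -2)² = 135/6188, sgn +1
B: Δ = 4!·10!·2!/17! = 1/2042040; Racah Σ t=1..1: t=1:−1/43545600 = -1/43545600; ⇒ 3j(7 3 6; 6 0 -6)² = 33/1190, sgn -1
I_A²/I_B² = (135/6188)/(33/1190) = 225/286

225/286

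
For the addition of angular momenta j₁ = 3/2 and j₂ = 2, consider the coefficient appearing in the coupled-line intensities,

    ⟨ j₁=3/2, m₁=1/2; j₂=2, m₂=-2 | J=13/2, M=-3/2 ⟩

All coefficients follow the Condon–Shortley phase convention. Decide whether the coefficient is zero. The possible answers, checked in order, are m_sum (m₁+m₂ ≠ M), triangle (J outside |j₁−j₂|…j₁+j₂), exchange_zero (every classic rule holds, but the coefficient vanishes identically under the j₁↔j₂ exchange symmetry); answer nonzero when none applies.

triangle

m-sum: m₁+m₂ = 1/2+(-2) = -3/2, M = -3/2  ✓
triangle: need |j₁−j₂| ≤ J ≤ j₁+j₂, i.e. J ∈ [1/2, 7/2]; J = 13/2 is outside ✗ ⇒ coefficient is 0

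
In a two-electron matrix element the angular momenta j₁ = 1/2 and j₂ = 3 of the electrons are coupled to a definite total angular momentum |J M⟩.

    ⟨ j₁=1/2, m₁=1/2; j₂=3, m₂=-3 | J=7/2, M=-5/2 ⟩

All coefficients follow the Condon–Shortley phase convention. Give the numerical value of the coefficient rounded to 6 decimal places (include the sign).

+0.377964  (= +√(1/7))

j₁+j₂−J=0  J+j₁−j₂=1  J−j₁+j₂=6  j₁+j₂+J+1=8
(j₁±m₁, j₂±m₂, J±M) = (1,0,0,6,1,6)
P² = 518400/7
sum k=0..0:
  [0] +1/720 = 1/720
S = 1/720
C² = P²·S² = 1/7 ; C = +0.377964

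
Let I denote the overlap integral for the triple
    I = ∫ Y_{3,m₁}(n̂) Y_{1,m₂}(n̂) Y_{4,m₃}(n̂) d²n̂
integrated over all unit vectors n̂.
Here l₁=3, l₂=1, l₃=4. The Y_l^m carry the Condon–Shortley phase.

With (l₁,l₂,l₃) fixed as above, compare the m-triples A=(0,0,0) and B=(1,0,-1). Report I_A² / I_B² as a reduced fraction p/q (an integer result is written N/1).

16/15

Shared (l₁,l₂,l₃)=(3,1,4): N and (l;000)² cancel in I_A²/I_B².
A: Δ = 0!·6!·2!/9! = 1/252; Racah Σ t=0..0: t=0:+1/36 = 1/36; ⇒ 3j(3 1 4; 0 0 0)² = 4/63, sgn +1
B: Δ = 0!·6!·2!/9! = 1/252; Racah Σ t=0..0: t=0:+1/48 = 1/48; ⇒ 3j(3 1 4; 1 0 -1)² = 5/84, sgn -1
I_A²/I_B² = (4/63)/(5/84) = 16/15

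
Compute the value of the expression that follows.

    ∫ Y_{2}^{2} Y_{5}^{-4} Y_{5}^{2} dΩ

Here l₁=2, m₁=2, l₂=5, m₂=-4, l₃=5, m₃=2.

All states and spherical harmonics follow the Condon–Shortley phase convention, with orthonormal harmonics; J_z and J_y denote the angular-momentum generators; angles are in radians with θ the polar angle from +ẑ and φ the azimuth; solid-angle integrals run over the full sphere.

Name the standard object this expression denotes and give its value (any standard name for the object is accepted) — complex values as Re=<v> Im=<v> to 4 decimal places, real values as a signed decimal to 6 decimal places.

Gaunt coefficient, -0.137240

This is a Gaunt coefficient — the integral of a triple product of spherical harmonics over the sphere.
m-sum 0 ✓  L=12 even ✓  3≤5≤7 ✓
Π(2lᵢ+1) = 5×11×11 = 605
triangle coeff Δ(2,5,5) = 1/38610
Σ_t [0,2]: t=0:+1/2880 t=1:−1/576 t=2:+1/2880 = -1/960
(3j)²=10/429 [(2 5 5; 0 0 0)], sign=+1
Σ_t [0,0]: t=0:+1/20160 = 1/20160
(3j)²=12/715 [(2 5 5; 2 -4 2)], sign=-1
⇒ 4πI² = 40/169
I = (-1)√(40/169/(4π)) = -0.13724032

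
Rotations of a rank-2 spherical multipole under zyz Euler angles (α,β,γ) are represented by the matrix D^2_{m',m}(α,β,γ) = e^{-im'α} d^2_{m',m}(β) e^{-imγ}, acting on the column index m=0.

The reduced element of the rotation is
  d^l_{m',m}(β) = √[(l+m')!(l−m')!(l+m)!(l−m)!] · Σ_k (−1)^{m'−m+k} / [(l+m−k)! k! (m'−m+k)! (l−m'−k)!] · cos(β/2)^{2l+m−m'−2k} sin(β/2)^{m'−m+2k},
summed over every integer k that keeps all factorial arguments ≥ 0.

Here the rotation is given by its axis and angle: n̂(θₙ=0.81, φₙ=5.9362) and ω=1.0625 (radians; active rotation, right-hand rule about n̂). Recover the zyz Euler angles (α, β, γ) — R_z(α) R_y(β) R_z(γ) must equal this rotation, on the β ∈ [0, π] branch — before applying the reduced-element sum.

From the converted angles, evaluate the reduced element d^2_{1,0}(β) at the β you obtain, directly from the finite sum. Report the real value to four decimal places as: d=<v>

Axis–angle → zyz. n̂ = (sinθₙcosφₙ, sinθₙsinφₙ, cosθₙ) = (+0.681121, -0.246304, +0.689498), ω = 1.0625.
R = I cosω + sinω [n̂]ₓ + (1−cosω) n̂n̂ᵀ gives
  R = [+0.724828, -0.688443, +0.025902; +0.516214, +0.517830, -0.682184; +0.456232, +0.507837, +0.730722]
β = atan2(√(R₁₃²+R₂₃²), R₃₃) = 0.751418; α = atan2(R₂₃, R₁₃) mod 2π = 4.750340; γ = atan2(R₃₂, −R₃₁) mod 2π = 2.302718
d^2_{1,0}(β=0.7514) via the finite sum:
c=cos(0.751418/2)=0.930248, s=sin(0.751418/2)=0.366932; N=√[6·1·2·2]=4.898979
The bounds max(0,m−m')=0 and min(l+m,l−m')=1 give 2 terms
  k=0: (−1)^1·4.8990/(2)·0.9302^3·0.3669^1 = -0.723531
  k=1: (−1)^2·4.8990/(2)·0.9302^1·0.3669^3 = +0.112572
d^2_{1,0}(0.7514) = -0.723531 +0.112572 = -0.610959

d=-0.6110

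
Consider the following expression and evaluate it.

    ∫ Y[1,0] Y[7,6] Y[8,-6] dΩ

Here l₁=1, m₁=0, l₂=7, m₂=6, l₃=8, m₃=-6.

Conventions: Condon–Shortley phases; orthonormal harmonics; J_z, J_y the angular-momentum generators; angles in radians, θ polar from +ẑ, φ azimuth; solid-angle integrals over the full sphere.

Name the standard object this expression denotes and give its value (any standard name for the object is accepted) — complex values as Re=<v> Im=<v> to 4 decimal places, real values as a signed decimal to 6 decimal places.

Gaunt coefficient, +0.161907

This is a Gaunt coefficient — the integral of a triple product of spherical harmonics over the sphere.
Rules hold: Σm=0, L=16 even, 6≤8≤8.
N = 3·15·17 = 765
Δ = 0!·2!·14!/17! = 1/2040
Racah Σ t=0..0: t=0:+1/25401600 = 1/25401600
⇒ 3j(1 7 8; 0 0 0)² = 8/255, sgn +1
Racah Σ t=0..0: t=0:+1/6227020800 = 1/6227020800
⇒ 3j(1 7 8; 0 6 -6)² = 7/510, sgn +1
4πI² = N·(3j₀)²·(3jₘ)² = 28/85
I = +1·√(0.329412/4π) = 0.16190663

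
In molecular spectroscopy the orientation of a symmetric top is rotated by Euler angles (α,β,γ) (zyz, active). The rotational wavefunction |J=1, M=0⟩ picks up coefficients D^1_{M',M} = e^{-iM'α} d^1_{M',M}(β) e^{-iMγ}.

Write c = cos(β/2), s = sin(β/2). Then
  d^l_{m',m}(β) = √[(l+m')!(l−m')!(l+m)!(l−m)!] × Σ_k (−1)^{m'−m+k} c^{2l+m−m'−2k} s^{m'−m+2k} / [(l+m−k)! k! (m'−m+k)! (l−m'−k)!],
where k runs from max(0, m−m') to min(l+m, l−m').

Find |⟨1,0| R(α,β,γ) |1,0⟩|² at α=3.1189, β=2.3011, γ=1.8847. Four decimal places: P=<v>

First d^1_{0,0}(β=2.3011), then the phase factors e^{-i(0)α} and e^{-i(0)γ}:
Half-angle: c=0.407985, s=0.912988. N=√(1·1·1·1)=1.000000
The bounds max(0,m−m')=0 and min(l+m,l−m')=1 give 2 terms
  k=0: (−1)^0·1.0000/(1)·0.4080^2·0.9130^0 = +0.166452
  k=1: (−1)^1·1.0000/(1)·0.4080^0·0.9130^2 = -0.833548
d^1_{0,0}(2.3011) = +0.166452 -0.833548 = -0.667096
|D^1_{0,0}|² = |d^1_{0,0}(β)|² = (-0.667096)² = 0.445017 (the z-rotation phases have unit modulus)

P=0.4450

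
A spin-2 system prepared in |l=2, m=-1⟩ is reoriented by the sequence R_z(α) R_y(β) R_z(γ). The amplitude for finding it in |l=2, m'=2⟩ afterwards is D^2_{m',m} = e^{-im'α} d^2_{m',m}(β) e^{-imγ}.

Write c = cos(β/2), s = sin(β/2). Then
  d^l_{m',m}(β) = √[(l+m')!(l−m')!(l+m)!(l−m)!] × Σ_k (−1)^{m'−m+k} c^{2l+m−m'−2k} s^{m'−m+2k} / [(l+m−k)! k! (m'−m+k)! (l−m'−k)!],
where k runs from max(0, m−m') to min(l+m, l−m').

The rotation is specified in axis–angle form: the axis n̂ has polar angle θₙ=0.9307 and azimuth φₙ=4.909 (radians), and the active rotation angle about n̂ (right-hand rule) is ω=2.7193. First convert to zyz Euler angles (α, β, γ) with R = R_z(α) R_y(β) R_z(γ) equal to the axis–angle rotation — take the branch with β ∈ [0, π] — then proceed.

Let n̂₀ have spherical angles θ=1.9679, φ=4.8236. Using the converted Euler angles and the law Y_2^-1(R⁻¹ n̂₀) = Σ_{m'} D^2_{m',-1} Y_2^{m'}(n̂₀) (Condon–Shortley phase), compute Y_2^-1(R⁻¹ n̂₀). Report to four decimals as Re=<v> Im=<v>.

Axis–angle → zyz. n̂ = (sinθₙcosφₙ, sinθₙsinφₙ, cosθₙ) = (+0.156676, -0.786586, +0.597273), ω = 2.7193.
R = I cosω + sinω [n̂]ₓ + (1−cosω) n̂n̂ᵀ gives
  R = [-0.865214, -0.480445, -0.143449; +0.009142, +0.270931, -0.962555; +0.501320, -0.834127, -0.230021]
β = atan2(√(R₁₃²+R₂₃²), R₃₃) = 1.802895; α = atan2(R₂₃, R₁₃) mod 2π = 4.564448; γ = atan2(R₃₂, −R₃₁) mod 2π = 4.171226
Need the full column D^2_{m',-1} for m'=−2..2 at α=4.5644, β=1.8029, γ=4.1712.
cos(β/2)=0.620475, sin(β/2)=0.784226
d^2_{-2,-1}: single k=1 term ⇒ +0.374666;  D = +0.278252+0.250899i
d^2_{-1,-1}: k∈[0..1] ⇒ +0.148217 -0.710318 = -0.562101;  D = +0.433839-0.357409i
d^2_{0,-1}: k∈[0..1] ⇒ -0.458871 +0.733034 = +0.274163;  D = -0.141230-0.234988i
d^2_{1,-1}: k∈[0..1] ⇒ +0.710318 -0.378238 = +0.332080;  D = +0.306735-0.127242i
d^2_{2,-1}: single k=0 term ⇒ -0.598519;  D = -0.145338-0.580605i
Y_2^{m'}(θ=1.9679,φ=4.8236) and Σ D·Y over m':
  (+0.2783+0.2509i)·(-0.3204+0.0725i)  (+0.4338-0.3574i)·(-0.0306-0.2738i)  (-0.1412-0.2350i)·(-0.1739+0.0000i)  (+0.3067-0.1272i)·(+0.0306-0.2738i)  (-0.1453-0.5806i)·(-0.3204-0.0725i)
Y_2^-1(R⁻¹ n̂) = -0.214884-0.018562i

Re=-0.2149 Im=-0.0186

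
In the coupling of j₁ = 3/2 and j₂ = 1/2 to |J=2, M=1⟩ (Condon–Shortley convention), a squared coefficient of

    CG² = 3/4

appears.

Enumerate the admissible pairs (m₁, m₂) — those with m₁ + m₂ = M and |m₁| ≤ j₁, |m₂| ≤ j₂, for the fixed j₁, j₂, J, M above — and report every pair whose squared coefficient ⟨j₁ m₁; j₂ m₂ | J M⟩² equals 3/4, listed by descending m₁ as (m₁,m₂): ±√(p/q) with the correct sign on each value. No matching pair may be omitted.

Admissible pairs with m₁+m₂ = M = 1: (1/2,1/2), (3/2,-1/2)
  (m₁,m₂)=(3/2,-1/2): CG² = 1/4, CG = +√(1/4)
  (m₁,m₂)=(1/2,1/2): CG² = 3/4, CG = +√(3/4)   ← matches the target
Pairs with CG² = 3/4: (1/2,1/2): +√(3/4)

(1/2,1/2): +√(3/4)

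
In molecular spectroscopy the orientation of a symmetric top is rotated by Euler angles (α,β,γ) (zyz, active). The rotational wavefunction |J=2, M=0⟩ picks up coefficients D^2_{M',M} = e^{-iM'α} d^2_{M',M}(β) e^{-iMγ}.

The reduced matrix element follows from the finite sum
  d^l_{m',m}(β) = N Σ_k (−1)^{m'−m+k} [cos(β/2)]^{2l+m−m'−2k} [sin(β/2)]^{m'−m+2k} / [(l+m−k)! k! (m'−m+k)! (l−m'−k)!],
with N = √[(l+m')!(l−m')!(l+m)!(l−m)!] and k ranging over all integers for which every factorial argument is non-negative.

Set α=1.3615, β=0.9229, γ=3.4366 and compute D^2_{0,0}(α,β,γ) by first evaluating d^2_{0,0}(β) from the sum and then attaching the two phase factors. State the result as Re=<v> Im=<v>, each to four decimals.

First d^2_{0,0}(β=0.9229), then the phase factors e^{-i(0)α} and e^{-i(0)γ}:
c=cos(0.922900/2)=0.895408, s=sin(0.922900/2)=0.445247; N=√[2·2·2·2]=4.000000
k∈{0,1,2} keeps every argument non-negative
  k=0: (−1)^0·4.0000/(4)·0.8954^4·0.4452^0 = +0.642811
  k=1: (−1)^1·4.0000/(1)·0.8954^2·0.4452^2 = -0.635775
  k=2: (−1)^2·4.0000/(4)·0.8954^0·0.4452^4 = +0.039301
d^2_{0,0}(0.9229) = +0.642811 -0.635775 +0.039301 = +0.046337
Phases: e^{-i·(0)·1.3615}=+1.000000+0.000000i, e^{-i·(0)·3.4366}=+1.000000+0.000000i ⇒ D=+0.046337+0.000000i

Re=0.0463 Im=0.0000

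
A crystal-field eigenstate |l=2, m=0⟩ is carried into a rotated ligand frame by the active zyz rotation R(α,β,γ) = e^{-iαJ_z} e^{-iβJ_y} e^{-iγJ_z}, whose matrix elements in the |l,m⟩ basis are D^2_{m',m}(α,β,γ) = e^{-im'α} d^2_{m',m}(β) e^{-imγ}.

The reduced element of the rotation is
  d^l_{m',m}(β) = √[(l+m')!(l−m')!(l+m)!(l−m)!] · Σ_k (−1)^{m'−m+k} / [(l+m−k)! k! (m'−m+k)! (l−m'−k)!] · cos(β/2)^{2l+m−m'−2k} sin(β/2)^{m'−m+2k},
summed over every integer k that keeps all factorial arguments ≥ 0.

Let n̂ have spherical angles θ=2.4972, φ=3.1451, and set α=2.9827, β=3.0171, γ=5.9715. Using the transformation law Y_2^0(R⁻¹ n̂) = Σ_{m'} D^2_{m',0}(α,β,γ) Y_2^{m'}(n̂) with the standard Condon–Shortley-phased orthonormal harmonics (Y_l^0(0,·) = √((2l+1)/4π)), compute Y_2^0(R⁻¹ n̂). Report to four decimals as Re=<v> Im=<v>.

Re=0.3957 Im=0.0000

Need the full column D^2_{m',0} for m'=−2..2 at α=2.9827, β=3.0171, γ=5.9715.
cos(β/2)=0.062206, sin(β/2)=0.998063
d^2_{-2,0}: single k=2 term ⇒ +0.009442;  D = +0.008969-0.002950i
d^2_{-1,0}: k∈[1..2] ⇒ +0.000588 -0.151490 = -0.150901;  D = +0.149000-0.023876i
d^2_{0,0}: k∈[0..2] ⇒ +0.000015 -0.015419 +0.992276 = +0.976872;  D = +0.976872+0.000000i
d^2_{1,0}: k∈[0..1] ⇒ -0.000588 +0.151490 = +0.150901;  D = -0.149000-0.023876i
d^2_{2,0}: single k=0 term ⇒ +0.009442;  D = +0.008969+0.002950i
Y_2^{m'}(θ=2.4972,φ=3.1451) and Σ D·Y over m':
  (+0.0090-0.0030i)·(+0.1394-0.0010i)  (+0.1490-0.0239i)·(+0.3710-0.0013i)  (+0.9769+0.0000i)·(+0.2894+0.0000i)  (-0.1490-0.0239i)·(-0.3710-0.0013i)  (+0.0090+0.0030i)·(+0.1394+0.0010i)
Y_2^0(R⁻¹ n̂) = +0.395653-0.000000i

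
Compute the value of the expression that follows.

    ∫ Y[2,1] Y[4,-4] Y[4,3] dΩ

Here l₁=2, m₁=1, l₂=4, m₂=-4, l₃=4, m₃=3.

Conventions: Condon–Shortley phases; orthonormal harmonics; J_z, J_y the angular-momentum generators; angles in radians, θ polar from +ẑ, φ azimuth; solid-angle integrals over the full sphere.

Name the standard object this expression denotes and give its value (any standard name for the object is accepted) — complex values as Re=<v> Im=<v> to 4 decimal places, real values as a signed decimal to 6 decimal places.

Gaunt coefficient, +0.198645

This is a Gaunt coefficient — the integral of a triple product of spherical harmonics over the sphere.
Checks pass: Σm=0; 10 even; l₃=4∈[2,6].
(2·2+1)(2·4+1)(2·4+1) = 405
Δ: 2! 2! 6! / 11! → 1/13860
sum: t=0:+1/192 t=1:−1/36 t=2:+1/192 = -5/288
3j²(2 4 4; 0 0 0) = Δ·Π!·Σ² = 20/693  (sign -1)
sum: t=0:+1/1440 = 1/1440
3j²(2 4 4; 1 -4 3) = Δ·Π!·Σ² = 7/165  (sign -1)
combine: 4πI² = 405·20/693·7/165 = 60/121
take √, sign +1: I = 0.19864517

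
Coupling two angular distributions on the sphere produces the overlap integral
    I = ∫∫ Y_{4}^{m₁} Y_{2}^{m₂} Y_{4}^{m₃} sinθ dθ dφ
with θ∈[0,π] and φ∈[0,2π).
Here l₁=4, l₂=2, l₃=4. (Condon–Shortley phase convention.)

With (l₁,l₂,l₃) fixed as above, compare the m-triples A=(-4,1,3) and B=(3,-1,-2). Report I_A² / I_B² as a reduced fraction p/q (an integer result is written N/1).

28/25

Shared (l₁,l₂,l₃)=(4,2,4): N and (l;000)² cancel in I_A²/I_B².
A: Δ = 2!·6!·2!/11! = 1/13860; Racah Σ t=2..2: t=2:+1/1440 = 1/1440; ⇒ 3j(4 2 4; -4 1 3)² = 7/165, sgn -1
B: Δ = 2!·6!·2!/11! = 1/13860; Racah Σ t=0..1: t=0:+1/240 t=1:−1/1440 = 1/288; ⇒ 3j(4 2 4; 3 -1 -2)² = 5/132, sgn +1
I_A²/I_B² = (7/165)/(5/132) = 28/25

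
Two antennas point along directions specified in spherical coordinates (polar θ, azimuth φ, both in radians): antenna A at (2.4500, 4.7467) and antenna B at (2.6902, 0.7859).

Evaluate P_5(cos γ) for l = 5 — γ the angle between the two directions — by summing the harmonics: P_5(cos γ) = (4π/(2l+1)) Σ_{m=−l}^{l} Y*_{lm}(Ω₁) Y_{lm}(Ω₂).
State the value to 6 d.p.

Addition theorem: P_5(cos γ) = (4π/11) Σ_m Y*_{lm}(Ω₁) Y_{lm}(Ω₂), m = −5…5:
  term(m=-5) = 0.00021 + 0.00029j   from Y*(Ω₁)=0.00836 - 0.04825j, Y(Ω₂)=-0.00517 + 0.00520j
  term(m=-4) = -0.00886 - 0.00121j   from Y*(Ω₁)=-0.18527 - 0.02559j, Y(Ω₂)=0.04782 - 0.00010j
  term(m=-3) = 0.05449 - 0.04443j   from Y*(Ω₁)=-0.04001 + 0.38735j, Y(Ω₂)=-0.12786 - 0.12747j
  term(m=-2) = -0.01160 + 0.17131j   from Y*(Ω₁)=0.41304 + 0.02839j, Y(Ω₂)=0.00042 + 0.41472j
  term(m=-1) = -0.00571 - 0.00611j   from Y*(Ω₁)=0.00060 - 0.01744j, Y(Ω₂)=0.33892 - 0.33926j
  term(m=+0) = 0.01548 + 0.00000j   from Y*(Ω₁)=0.39228 + 0.00000j, Y(Ω₂)=0.03945 + 0.00000j
  term(m=+1) = -0.00571 + 0.00611j   from Y*(Ω₁)=-0.00060 - 0.01744j, Y(Ω₂)=-0.33892 - 0.33926j
  term(m=+2) = -0.01160 - 0.17131j   from Y*(Ω₁)=0.41304 - 0.02839j, Y(Ω₂)=0.00042 - 0.41472j
  term(m=+3) = 0.05449 + 0.04443j   from Y*(Ω₁)=0.04001 + 0.38735j, Y(Ω₂)=0.12786 - 0.12747j
  term(m=+4) = -0.00886 + 0.00121j   from Y*(Ω₁)=-0.18527 + 0.02559j, Y(Ω₂)=0.04782 + 0.00010j
  term(m=+5) = 0.00021 - 0.00029j   from Y*(Ω₁)=-0.00836 - 0.04825j, Y(Ω₂)=0.00517 + 0.00520j
Total Σ_m = 0.07252 + 0.00000j. Multiply by 1.142397: 0.08285 + 0.00000j. P_5(cos γ) = 0.082850

0.082850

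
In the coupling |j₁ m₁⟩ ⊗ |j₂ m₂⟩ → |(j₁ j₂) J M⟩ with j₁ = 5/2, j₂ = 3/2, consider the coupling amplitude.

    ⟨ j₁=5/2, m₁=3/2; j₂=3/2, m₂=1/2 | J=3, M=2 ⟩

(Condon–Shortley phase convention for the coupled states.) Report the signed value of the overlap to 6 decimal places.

j₁+j₂−J=1  J+j₁−j₂=4  J−j₁+j₂=2  j₁+j₂+J+1=8
(j₁±m₁, j₂±m₂, J±M) = (4,1,2,1,5,1)
P² = 48
sum k=0..1:
  [0] +1/12 = 1/12
  [1] −1/24 = -1/24
S = 1/24
C² = P²·S² = 1/12 ; C = +0.288675

+0.288675  (= +√(1/12))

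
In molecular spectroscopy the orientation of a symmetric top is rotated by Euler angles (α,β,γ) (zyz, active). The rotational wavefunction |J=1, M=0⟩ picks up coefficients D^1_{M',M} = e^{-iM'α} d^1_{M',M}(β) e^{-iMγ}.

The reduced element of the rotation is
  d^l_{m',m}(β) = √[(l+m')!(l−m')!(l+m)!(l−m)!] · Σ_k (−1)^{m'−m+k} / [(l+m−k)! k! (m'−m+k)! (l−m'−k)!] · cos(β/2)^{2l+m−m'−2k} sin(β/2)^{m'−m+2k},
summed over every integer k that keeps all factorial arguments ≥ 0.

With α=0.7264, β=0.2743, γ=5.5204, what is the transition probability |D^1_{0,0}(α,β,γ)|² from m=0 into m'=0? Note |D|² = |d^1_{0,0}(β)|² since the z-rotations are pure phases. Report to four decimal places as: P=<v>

P=0.9266

First d^1_{0,0}(β=0.2743), then the phase factors e^{-i(0)α} and e^{-i(0)γ}:
c=cos(0.274300/2)=0.990610, s=sin(0.274300/2)=0.136720; N=√[1·1·1·1]=1.000000
The bounds max(0,m−m')=0 and min(l+m,l−m')=1 give 2 terms
  k=0: (−1)^0·1.0000/(1)·0.9906^2·0.1367^0 = +0.981308
  k=1: (−1)^1·1.0000/(1)·0.9906^0·0.1367^2 = -0.018692
d^1_{0,0}(0.2743) = +0.981308 -0.018692 = +0.962615
|D^1_{0,0}|² = |d^1_{0,0}(β)|² = (+0.962615)² = 0.926628 (the z-rotation phases have unit modulus)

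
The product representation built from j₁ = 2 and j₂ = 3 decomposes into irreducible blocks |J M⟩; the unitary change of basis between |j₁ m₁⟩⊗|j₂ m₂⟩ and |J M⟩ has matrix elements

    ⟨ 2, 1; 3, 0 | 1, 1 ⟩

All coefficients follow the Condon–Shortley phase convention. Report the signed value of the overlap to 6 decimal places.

-0.292770  (= −√(3/35))

j₁+j₂−J=4  J+j₁−j₂=0  J−j₁+j₂=2  j₁+j₂+J+1=7
(j₁±m₁, j₂±m₂, J±M) = (3,1,3,3,2,0)
P² = 432/35
sum k=1..1:
  [1] −1/12 = -1/12
S = -1/12
C² = P²·S² = 3/35 ; C = -0.292770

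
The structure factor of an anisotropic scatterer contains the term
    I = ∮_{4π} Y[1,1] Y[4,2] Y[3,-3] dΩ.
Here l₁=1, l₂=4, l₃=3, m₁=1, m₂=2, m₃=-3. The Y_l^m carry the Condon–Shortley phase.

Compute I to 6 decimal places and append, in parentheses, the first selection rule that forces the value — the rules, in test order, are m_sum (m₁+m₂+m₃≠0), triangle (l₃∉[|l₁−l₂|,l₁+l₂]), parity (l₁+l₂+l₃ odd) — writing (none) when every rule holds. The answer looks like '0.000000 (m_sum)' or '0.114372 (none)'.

0.061558 (none)

m-sum 0 ✓  L=8 even ✓  3≤3≤5 ✓
Π(2lᵢ+1) = 3×9×7 = 189
triangle coeff Δ(1,4,3) = 1/252
Σ_t [1,1]: t=1:−1/36 = -1/36
(3j)²=4/63 [(1 4 3; 0 0 0)], sign=+1
Σ_t [0,0]: t=0:+1/1440 = 1/1440
(3j)²=1/252 [(1 4 3; 1 2 -3)], sign=+1
⇒ 4πI² = 1/21
I = (+1)√(1/21/(4π)) = 0.06155813
No selection rule forces the value: the integral is nonzero (none).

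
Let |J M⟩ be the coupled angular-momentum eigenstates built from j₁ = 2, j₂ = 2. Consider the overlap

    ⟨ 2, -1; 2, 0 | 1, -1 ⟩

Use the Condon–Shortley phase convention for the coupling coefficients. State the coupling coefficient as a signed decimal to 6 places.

+√(3/10) = +0.547723

triangle: 3!×1!×1!/6! = 6/720
(j±m)!: 1!×3!×2!×2!×0!×2! = 48
prefactor² = (2J+1)×Δ×N² = 6/5
  k=2: +1/(2!×1!×1!×0!×0!×1!) = 1/2
Σ = 1/2  ⇒  CG² = 6/5×(1/2)² = 3/10
CG = +√(3/10) = +0.547723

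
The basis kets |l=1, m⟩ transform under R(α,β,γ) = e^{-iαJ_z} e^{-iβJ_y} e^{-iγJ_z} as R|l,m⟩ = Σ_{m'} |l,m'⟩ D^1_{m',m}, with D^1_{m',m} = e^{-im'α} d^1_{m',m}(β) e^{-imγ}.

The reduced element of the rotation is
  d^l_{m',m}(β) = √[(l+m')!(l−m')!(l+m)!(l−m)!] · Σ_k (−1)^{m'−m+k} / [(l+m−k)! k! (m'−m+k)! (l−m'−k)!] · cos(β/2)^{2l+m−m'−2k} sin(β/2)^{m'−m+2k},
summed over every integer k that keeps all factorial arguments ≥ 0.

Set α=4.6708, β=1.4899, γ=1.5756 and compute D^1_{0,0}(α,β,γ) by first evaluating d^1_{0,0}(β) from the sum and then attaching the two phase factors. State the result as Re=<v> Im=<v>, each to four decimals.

D^1_{0,0}(4.6708,1.4899,1.5756) = e^{-i·0·4.6708}·d^1_{0,0}(1.4899)·e^{-i·0·1.5756}. Compute d first:
Half-angle: c=0.735122, s=0.677935. N=√(1·1·1·1)=1.000000
k∈{0,1} keeps every argument non-negative
  k=0: (−1)^0·1.0000/(1)·0.7351^2·0.6779^0 = +0.540404
  k=1: (−1)^1·1.0000/(1)·0.7351^0·0.6779^2 = -0.459596
d^1_{0,0}(1.4899) = +0.540404 -0.459596 = +0.080808
Phases: e^{-i·(0)·4.6708}=+1.000000+0.000000i, e^{-i·(0)·1.5756}=+1.000000+0.000000i ⇒ D=+0.080808+0.000000i

Re=0.0808 Im=0.0000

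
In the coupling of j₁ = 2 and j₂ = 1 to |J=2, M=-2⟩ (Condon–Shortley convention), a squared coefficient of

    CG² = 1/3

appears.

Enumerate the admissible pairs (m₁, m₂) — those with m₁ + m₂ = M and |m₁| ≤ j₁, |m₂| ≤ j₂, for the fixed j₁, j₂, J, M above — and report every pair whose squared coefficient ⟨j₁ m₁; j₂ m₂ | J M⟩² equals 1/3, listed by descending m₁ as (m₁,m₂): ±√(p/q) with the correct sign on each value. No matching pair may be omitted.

(-1,-1): +√(1/3)

Admissible pairs with m₁+m₂ = M = -2: (-2,0), (-1,-1)
  (m₁,m₂)=(-1,-1): CG² = 1/3, CG = +√(1/3)   ← matches the target
  (m₁,m₂)=(-2,0): CG² = 2/3, CG = −√(2/3)
Pairs with CG² = 1/3: (-1,-1): +√(1/3)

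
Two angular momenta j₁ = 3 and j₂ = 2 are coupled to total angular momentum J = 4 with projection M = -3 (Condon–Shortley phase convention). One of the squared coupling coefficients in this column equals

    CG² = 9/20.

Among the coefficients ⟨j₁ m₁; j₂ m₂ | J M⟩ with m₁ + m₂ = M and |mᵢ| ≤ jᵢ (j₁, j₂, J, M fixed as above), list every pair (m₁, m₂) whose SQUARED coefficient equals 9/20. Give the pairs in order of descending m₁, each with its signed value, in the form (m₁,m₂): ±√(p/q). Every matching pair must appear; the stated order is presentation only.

(-3,0): −√(9/20)

Admissible pairs with m₁+m₂ = M = -3: (-3,0), (-2,-1), (-1,-2)
  (m₁,m₂)=(-1,-2): CG² = 1/2, CG = +√(1/2)
  (m₁,m₂)=(-2,-1): CG² = 1/20, CG = −√(1/20)
  (m₁,m₂)=(-3,0): CG² = 9/20, CG = −√(9/20)   ← matches the target
Pairs with CG² = 9/20: (-3,0): −√(9/20)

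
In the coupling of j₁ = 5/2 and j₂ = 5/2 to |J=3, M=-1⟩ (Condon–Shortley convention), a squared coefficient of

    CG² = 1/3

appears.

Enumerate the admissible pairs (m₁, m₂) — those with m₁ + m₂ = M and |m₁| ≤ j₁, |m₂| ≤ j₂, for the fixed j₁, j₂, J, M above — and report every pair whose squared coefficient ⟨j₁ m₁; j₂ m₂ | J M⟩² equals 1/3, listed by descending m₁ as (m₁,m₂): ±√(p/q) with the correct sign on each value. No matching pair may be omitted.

(3/2,-5/2): +√(1/3); (-5/2,3/2): +√(1/3)

Admissible pairs with m₁+m₂ = M = -1: (-5/2,3/2), (-3/2,1/2), (-1/2,-1/2), (1/2,-3/2), (3/2,-5/2)
  (m₁,m₂)=(3/2,-5/2): CG² = 1/3, CG = +√(1/3)   ← matches the target
  (m₁,m₂)=(1/2,-3/2): CG² = 1/30, CG = +√(1/30)
  (m₁,m₂)=(-1/2,-1/2): CG² = 4/15, CG = −√(4/15)
  (m₁,m₂)=(-3/2,1/2): CG² = 1/30, CG = +√(1/30)
  (m₁,m₂)=(-5/2,3/2): CG² = 1/3, CG = +√(1/3)   ← matches the target
Pairs with CG² = 1/3: (3/2,-5/2): +√(1/3); (-5/2,3/2): +√(1/3)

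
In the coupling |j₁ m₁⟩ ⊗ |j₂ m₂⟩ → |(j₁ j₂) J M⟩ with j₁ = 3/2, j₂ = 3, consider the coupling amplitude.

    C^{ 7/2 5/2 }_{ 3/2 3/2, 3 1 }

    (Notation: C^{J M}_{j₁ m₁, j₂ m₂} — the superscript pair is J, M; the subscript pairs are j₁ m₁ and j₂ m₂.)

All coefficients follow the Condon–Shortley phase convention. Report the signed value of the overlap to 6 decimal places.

triangle: 1!*2!*5!/9! = 240/362880
(j±m)!: 3!*0!*4!*2!*6!*1! = 207360
prefactor² = (2J+1)*Δ*N² = 7680/7
  k=0: +1/(0!*1!*0!*4!*2!*1!) = 1/48
Σ = 1/48  ⇒  CG² = 7680/7*(1/48)² = 10/21
CG = +√(10/21) = +0.690066

+√(10/21) ≈ +0.690066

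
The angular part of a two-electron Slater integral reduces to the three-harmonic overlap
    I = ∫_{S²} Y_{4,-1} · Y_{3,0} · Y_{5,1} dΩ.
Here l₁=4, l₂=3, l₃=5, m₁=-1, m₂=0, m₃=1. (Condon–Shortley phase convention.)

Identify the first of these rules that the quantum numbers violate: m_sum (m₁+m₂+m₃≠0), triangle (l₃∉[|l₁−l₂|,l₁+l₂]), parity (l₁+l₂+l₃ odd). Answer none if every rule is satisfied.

m₁+m₂+m₃ = -1 + 0 + 1 = 0  ✓
triangle: |4−3|=1 ≤ l₃=5 ≤ 4+3=7  ✓
parity: l₁+l₂+l₃ = 12 is even  ✓

none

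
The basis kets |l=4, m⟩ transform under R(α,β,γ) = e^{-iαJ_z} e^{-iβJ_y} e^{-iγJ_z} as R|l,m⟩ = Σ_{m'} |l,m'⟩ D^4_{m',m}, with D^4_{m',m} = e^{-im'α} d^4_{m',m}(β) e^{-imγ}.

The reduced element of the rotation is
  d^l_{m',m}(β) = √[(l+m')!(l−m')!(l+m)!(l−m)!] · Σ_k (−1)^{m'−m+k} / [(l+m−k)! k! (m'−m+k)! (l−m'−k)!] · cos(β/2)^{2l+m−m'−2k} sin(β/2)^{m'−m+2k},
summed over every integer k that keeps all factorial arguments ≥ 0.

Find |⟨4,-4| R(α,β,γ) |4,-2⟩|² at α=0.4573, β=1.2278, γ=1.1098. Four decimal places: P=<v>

D^4_{-4,-2}(0.4573,1.2278,1.1098) = e^{-i·-4·0.4573}·d^4_{-4,-2}(1.2278)·e^{-i·-2·1.1098}. Compute d first:
c=cos(1.227800/2)=0.817408, s=sin(1.227800/2)=0.576060; N=√[1·40320·2·720]=7619.763776
Admissible k: 2..2 (factorial args all ≥0)
  k=2: (−1)^0·7619.7638/(1440)·0.8174^6·0.5761^2 = +0.523777
d^4_{-4,-2}(1.2278) = +0.523777
|D^4_{-4,-2}|² = |d^4_{-4,-2}(β)|² = (+0.523777)² = 0.274342 (the z-rotation phases have unit modulus)

P=0.2743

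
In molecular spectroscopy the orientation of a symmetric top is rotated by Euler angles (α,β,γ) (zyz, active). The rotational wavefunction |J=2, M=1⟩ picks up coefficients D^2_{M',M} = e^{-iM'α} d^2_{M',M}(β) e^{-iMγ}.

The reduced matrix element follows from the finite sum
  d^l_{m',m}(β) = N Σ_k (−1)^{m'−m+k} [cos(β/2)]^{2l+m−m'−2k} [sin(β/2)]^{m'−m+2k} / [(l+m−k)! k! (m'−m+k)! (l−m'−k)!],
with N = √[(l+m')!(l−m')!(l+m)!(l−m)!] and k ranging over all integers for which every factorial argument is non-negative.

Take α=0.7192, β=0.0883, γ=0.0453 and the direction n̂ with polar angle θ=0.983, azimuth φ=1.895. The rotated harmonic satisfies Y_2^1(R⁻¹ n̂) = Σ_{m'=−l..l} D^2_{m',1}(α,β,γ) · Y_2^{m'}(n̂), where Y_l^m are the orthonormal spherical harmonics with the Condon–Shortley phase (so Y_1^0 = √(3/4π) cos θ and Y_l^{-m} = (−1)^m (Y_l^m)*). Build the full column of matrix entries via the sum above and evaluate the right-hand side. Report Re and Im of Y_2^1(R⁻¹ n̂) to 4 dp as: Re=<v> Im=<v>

Re=-0.1366 Im=-0.3387

Need the full column D^2_{m',1} for m'=−2..2 at α=0.7192, β=0.0883, γ=0.0453.
cos(β/2)=0.999026, sin(β/2)=0.044136
d^2_{-2,1}: single k=3 term ⇒ +0.000172;  D = +0.000030+0.000169i
d^2_{-1,1}: k∈[2..3] ⇒ +0.005832 -0.000004 = +0.005829;  D = +0.004555+0.003637i
d^2_{0,1}: k∈[1..2] ⇒ +0.107794 -0.000210 = +0.107584;  D = +0.107473-0.004872i
d^2_{1,1}: k∈[0..1] ⇒ +0.996108 -0.005832 = +0.990275;  D = +0.714710-0.685445i
d^2_{2,1}: single k=0 term ⇒ -0.088014;  D = -0.007656+0.087680i
Y_2^{m'}(θ=0.983,φ=1.895) and Σ D·Y over m':
  (+0.0000+0.0002i)·(-0.2132+0.1615i)  (+0.0046+0.0036i)·(-0.1136-0.3379i)  (+0.1075-0.0049i)·(-0.0244+0.0000i)  (+0.7147-0.6854i)·(+0.1136-0.3379i)  (-0.0077+0.0877i)·(-0.2132-0.1615i)
Y_2^1(R⁻¹ n̂) = -0.136617-0.338684i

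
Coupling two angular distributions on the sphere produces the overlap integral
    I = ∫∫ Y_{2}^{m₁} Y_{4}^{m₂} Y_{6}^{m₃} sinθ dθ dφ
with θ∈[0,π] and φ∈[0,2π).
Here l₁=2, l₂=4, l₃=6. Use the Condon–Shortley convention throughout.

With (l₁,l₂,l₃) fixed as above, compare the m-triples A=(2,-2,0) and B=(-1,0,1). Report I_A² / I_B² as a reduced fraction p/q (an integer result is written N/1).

3/35

Same 2,4,6: normalisation and zero-m 3j drop out of the ratio.
A: Δ: 0! 4! 8! / 13! → 1/6435; sum: t=0:+1/34560 = 1/34560; 3j²(2 4 6; 2 -2 0) = Δ·Π!·Σ² = 1/429  (sign +1)
B: Δ: 0! 4! 8! / 13! → 1/6435; sum: t=0:+1/3456 = 1/3456; 3j²(2 4 6; -1 0 1) = Δ·Π!·Σ² = 35/1287  (sign -1)
I_A²/I_B² = (1/429)/(35/1287) = 3/35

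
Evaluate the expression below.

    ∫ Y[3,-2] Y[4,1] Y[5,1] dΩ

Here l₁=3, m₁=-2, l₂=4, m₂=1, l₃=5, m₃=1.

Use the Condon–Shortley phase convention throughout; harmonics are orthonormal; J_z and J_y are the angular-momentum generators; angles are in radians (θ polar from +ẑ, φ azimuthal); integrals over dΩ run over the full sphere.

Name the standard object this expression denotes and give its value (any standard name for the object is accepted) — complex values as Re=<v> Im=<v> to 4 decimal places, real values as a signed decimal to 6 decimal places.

This is a Gaunt coefficient — the integral of a triple product of spherical harmonics over the sphere.
m-sum 0 ✓  L=12 even ✓  1≤5≤7 ✓
Π(2lᵢ+1) = 7×9×11 = 693
triangle coeff Δ(3,4,5) = 1/180180
Σ_t [0,2]: t=0:+1/576 t=1:−1/144 t=2:+1/576 = -1/288
(3j)²=20/1001 [(3 4 5; 0 0 0)], sign=+1
Σ_t [1,2]: t=1:−1/1152 t=2:+1/432 = 5/3456
(3j)²=625/36036 [(3 4 5; -2 1 1)], sign=+1
⇒ 4πI² = 3125/13013
I = (+1)√(3125/13013/(4π)) = 0.13823925

Gaunt coefficient, +0.138239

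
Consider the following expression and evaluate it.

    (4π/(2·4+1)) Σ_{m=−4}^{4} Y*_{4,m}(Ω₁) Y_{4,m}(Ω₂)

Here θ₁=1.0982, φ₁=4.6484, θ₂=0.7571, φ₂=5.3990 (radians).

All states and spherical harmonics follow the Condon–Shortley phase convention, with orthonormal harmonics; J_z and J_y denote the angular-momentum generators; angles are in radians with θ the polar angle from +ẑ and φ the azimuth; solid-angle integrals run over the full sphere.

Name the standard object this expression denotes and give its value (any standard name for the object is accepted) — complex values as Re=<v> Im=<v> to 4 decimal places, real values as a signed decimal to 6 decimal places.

Legendre polynomial (addition theorem), -0.291818

This sum is the spherical-harmonic addition theorem: it equals the Legendre polynomial P_l(cos γ) of the angle γ between the two directions.
Term-by-term m-sum for l=4 (normalisation 4π/9 = 1.396263):
  m=-4: Y*=(0.269080, -0.070417)  Y=(-0.090883, -0.037906)  product (-0.027124, -0.003800)
  m=-3: Y*=(0.076734, 0.394803)  Y=(-0.260196, 0.138464)  product (-0.074632, -0.092101)
  m=-2: Y*=(-0.118485, 0.015247)  Y=(-0.083570, 0.417460)  product (0.003537, -0.050737)
  m=-1: Y*=(0.018999, 0.296510)  Y=(0.104495, 0.127486)  product (-0.035816, 0.033406)
  m=+0: Y*=(-0.181262, -0.000000)  Y=(-0.325882, 0.000000)  product (0.059070, 0.000000)
  m=+1: Y*=(-0.018999, 0.296510)  Y=(-0.104495, 0.127486)  product (-0.035816, -0.033406)
  m=+2: Y*=(-0.118485, -0.015247)  Y=(-0.083570, -0.417460)  product (0.003537, 0.050737)
  m=+3: Y*=(-0.076734, 0.394803)  Y=(0.260196, 0.138464)  product (-0.074632, 0.092101)
  m=+4: Y*=(0.269080, 0.070417)  Y=(-0.090883, 0.037906)  product (-0.027124, 0.003800)
Total Σ_m = (-0.208999, -0.000000). Multiply by 1.396263: (-0.291818, -0.000000). P_4(cos γ) = -0.291818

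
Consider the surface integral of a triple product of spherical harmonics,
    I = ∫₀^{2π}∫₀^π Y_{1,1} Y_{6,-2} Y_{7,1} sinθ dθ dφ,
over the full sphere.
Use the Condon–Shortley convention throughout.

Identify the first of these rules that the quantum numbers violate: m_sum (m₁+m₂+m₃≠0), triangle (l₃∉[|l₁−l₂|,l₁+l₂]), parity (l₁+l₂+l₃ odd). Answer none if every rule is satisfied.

azimuthal sum: 1 − 2 + 1 = 0  ✓
5 ≤ 7 ≤ 7 (triangle on l)  ✓
L = 1 + 6 + 7 = 14 (even)  ✓

none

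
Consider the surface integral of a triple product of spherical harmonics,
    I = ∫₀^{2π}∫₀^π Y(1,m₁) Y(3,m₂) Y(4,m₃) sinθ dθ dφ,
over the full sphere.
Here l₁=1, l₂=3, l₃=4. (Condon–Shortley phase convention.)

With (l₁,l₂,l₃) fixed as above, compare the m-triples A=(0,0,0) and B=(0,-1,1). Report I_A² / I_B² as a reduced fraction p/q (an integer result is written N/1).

Same 1,3,4: normalisation and zero-m 3j drop out of the ratio.
A: Δ: 0! 2! 6! / 9! → 1/252; sum: t=0:+1/36 = 1/36; 3j²(1 3 4; 0 0 0) = Δ·Π!·Σ² = 4/63  (sign +1)
B: Δ: 0! 2! 6! / 9! → 1/252; sum: t=0:+1/48 = 1/48; 3j²(1 3 4; 0 -1 1) = Δ·Π!·Σ² = 5/84  (sign -1)
I_A²/I_B² = (4/63)/(5/84) = 16/15

16/15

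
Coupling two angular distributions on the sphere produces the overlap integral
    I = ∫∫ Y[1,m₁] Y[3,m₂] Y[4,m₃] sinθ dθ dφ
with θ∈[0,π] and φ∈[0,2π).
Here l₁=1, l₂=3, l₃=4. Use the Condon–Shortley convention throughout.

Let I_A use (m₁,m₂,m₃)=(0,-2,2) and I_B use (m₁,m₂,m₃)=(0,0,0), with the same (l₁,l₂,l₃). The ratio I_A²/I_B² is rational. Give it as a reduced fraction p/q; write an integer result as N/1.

l's match ⇒ only the (l;m) 3-j factors differ between A and B.
A: triangle coeff Δ(1,3,4) = 1/252; Σ_t [0,0]: t=0:+1/120 = 1/120; (3j)²=1/21 [(1 3 4; 0 -2 2)], sign=+1
B: triangle coeff Δ(1,3,4) = 1/252; Σ_t [0,0]: t=0:+1/36 = 1/36; (3j)²=4/63 [(1 3 4; 0 0 0)], sign=+1
I_A²/I_B² = (1/21)/(4/63) = 3/4

3/4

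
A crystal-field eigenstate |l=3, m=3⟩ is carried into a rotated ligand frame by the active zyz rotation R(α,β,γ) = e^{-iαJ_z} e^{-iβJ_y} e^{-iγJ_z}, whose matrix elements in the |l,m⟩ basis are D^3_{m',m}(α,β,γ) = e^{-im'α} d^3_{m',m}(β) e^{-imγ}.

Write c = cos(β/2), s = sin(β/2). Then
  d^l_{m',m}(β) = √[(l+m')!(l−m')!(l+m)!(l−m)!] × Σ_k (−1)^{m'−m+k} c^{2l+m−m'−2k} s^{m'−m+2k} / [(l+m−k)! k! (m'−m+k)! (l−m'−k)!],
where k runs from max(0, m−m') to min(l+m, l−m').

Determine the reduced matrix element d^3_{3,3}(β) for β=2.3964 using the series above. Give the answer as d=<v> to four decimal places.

d=0.0023

d^3_{3,3}(β=2.3964) via the finite sum:
Half-angle: c=0.364035, s=0.931385. N=√(720·1·720·1)=720.000000
Admissible k: 0..0 (factorial args all ≥0)
  k=0: (−1)^0·720.0000/(720)·0.3640^6·0.9314^0 = +0.002327
d^3_{3,3}(2.3964) = +0.002327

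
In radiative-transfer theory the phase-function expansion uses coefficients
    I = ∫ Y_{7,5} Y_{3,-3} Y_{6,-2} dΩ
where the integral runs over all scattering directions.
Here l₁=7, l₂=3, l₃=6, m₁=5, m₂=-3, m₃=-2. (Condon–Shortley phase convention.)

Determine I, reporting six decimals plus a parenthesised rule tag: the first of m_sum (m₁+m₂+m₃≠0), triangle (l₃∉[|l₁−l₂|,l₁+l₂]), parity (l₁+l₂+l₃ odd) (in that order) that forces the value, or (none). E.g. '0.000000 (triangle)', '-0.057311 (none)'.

0.180980 (none)

Rules hold: Σm=0, L=16 even, 4≤6≤10.
N = 15·7·13 = 1365
Δ = 4!·10!·2!/17! = 1/2042040
Racah Σ t=1..3: t=1:−1/207360 t=2:+1/57600 t=3:−1/207360 = 1/129600
⇒ 3j(7 3 6; 0 0 0)² = 168/12155, sgn +1
Racah Σ t=0..0: t=0:+1/3870720 = 1/3870720
⇒ 3j(7 3 6; 5 -3 -2)² = 135/6188, sgn +1
4πI² = N·(3j₀)²·(3jₘ)² = 17010/41327
I = +1·√(0.411595/4π) = 0.18097988
No selection rule forces the value: the integral is nonzero (none).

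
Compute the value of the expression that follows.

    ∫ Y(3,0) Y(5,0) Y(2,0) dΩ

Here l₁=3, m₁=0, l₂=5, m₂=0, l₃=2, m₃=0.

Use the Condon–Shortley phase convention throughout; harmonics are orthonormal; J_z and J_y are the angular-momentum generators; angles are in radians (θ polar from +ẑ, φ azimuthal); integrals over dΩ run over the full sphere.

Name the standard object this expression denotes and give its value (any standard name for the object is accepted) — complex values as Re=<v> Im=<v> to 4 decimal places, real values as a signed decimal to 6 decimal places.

Gaunt coefficient, +0.239615

This is a Gaunt coefficient — the integral of a triple product of spherical harmonics over the sphere.
Rules hold: Σm=0, L=10 even, 2≤2≤8.
N = 7·11·5 = 385
Δ = 6!·0!·4!/11! = 1/2310
Racah Σ t=3..3: t=3:−1/144 = -1/144
⇒ 3j(3 5 2; 0 0 0)² = 10/231, sgn -1
(m-triple is (0,0,0) — same symbol as above.)
4πI² = N·(3j₀)²·(3jₘ)² = 500/693
I = +1·√(0.721501/4π) = 0.23961470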